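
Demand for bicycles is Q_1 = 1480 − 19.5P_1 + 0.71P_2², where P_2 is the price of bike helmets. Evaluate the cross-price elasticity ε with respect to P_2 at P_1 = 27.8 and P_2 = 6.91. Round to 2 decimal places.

At P_1 = 27.8 and P_2 = 6.91: Q_1 = 971.801.
∂Q_1/∂P_2 = 1.42P_2 = 1.42(6.91) = 9.8122.
ε = (∂Q_1/∂P_2)(P_2/Q_1) = 9.8122 × (6.91/971.801) ≈ 0.07.
ε > 0: substitutes.

0.07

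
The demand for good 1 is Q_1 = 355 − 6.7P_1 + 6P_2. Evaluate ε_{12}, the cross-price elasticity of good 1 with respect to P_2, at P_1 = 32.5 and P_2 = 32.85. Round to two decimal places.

At P_1 = 32.5 and P_2 = 32.85: Q_1 = 334.35.
∂Q_1/∂P_2 = 6.
ε = (∂Q_1/∂P_2)(P_2/Q_1) = 6 × (32.85/334.35) ≈ 0.59.
Since ε > 0, good 1 and good 2 are substitutes.

0.59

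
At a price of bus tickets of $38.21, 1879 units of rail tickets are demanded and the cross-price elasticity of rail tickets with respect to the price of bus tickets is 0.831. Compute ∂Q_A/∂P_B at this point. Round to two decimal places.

ε = (∂Q_A/∂P_B)·(P_B/Q_A) ⇒ ∂Q_A/∂P_B = ε·Q_A/P_B = 0.831 × 1879/38.21 ≈ 40.86.

40.86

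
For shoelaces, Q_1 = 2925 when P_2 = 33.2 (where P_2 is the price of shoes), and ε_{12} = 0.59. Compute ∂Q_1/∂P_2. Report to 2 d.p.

51.98

ε = (∂Q_1/∂P_2)·(P_2/Q_1) ⇒ ∂Q_1/∂P_2 = ε·Q_1/P_2 = 0.59 × 2925/33.2 ≈ 51.98.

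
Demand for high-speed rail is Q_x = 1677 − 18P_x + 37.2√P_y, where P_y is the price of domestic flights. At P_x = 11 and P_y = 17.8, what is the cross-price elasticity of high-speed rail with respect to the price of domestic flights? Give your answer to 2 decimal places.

0.05

At P_x = 11 and P_y = 17.8: Q_x = 1635.947.
∂Q_x/∂P_y = 37.2/(2√P_y) = 37.2/(2√17.8) = 4.4086.
ε = (∂Q_x/∂P_y)(P_y/Q_x) = 4.4086 × (17.8/1635.947) ≈ 0.05.
ε > 0: substitutes.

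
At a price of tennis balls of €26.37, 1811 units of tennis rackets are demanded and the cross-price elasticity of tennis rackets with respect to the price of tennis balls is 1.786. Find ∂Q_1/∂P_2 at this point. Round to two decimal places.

ε = (∂Q_1/∂P_2)·(P_2/Q_1) ⇒ ∂Q_1/∂P_2 = ε·Q_1/P_2 = 1.786 × 1811/26.37 ≈ 122.66.

122.66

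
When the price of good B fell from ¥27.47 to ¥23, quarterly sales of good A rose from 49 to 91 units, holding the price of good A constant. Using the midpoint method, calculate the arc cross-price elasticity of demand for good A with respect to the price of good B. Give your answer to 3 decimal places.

-3.387

ΔQ_A = 91 − 49 = 42; ΔP_B = 23 − 27.47 = -4.47.
Midpoints: Q̄_A = 70.0, P̄_B = 25.23.
ε = (ΔQ_A/Q̄_A)/(ΔP_B/P̄_B) = (42/70.0)/(-4.47/25.23) ≈ -3.387.
ε < 0: good A and good B are complements.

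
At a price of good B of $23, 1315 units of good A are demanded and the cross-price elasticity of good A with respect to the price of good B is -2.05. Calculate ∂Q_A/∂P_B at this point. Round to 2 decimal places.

ε = (∂Q_A/∂P_B)·(P_B/Q_A) ⇒ ∂Q_A/∂P_B = ε·Q_A/P_B = -2.05 × 1315/23 ≈ -117.21.

-117.21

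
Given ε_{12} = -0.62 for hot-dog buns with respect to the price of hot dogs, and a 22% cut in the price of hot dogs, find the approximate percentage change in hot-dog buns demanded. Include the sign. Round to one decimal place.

13.6%

%ΔQ ≈ ε × %ΔP of hot dogs = -0.62 × (-22%) = 13.6%.
Demand for hot-dog buns rises by about 13.6%.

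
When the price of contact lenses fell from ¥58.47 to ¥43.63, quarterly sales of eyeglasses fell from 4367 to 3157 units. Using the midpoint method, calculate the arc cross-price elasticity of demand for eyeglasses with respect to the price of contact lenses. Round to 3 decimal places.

ΔQ_A = 3157 − 4367 = -1210; ΔP_B = 43.63 − 58.47 = -14.84.
Midpoints: Q̄_A = 3762.0, P̄_B = 51.05.
ε = (ΔQ_A/Q̄_A)/(ΔP_B/P̄_B) = (-1210/3762.0)/(-14.84/51.05) ≈ 1.106.

1.106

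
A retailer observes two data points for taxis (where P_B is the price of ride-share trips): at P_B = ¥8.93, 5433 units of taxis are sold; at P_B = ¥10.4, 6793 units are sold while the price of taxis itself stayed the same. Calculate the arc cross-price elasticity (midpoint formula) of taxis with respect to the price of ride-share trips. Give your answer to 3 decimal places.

1.463

ΔQ_A = 6793 − 5433 = 1360; ΔP_B = 10.4 − 8.93 = 1.47.
Midpoints: Q̄_A = 6113.0, P̄_B = 9.66.
ε = (ΔQ_A/Q̄_A)/(ΔP_B/P̄_B) = (1360/6113.0)/(1.47/9.66) ≈ 1.463.
ε > 0: taxis and ride-share trips are substitutes.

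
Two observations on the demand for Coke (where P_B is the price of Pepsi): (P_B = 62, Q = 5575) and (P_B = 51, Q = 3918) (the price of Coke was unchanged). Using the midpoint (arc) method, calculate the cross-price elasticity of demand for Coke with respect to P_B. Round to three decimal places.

ΔQ_A = 3918 − 5575 = -1657; ΔP_B = 51 − 62 = -11.
Midpoints: Q̄_A = 4746.5, P̄_B = 56.50.
ε = (ΔQ_A/Q̄_A)/(ΔP_B/P̄_B) = (-1657/4746.5)/(-11/56.50) ≈ 1.793.
ε > 0: Coke and Pepsi are substitutes.

1.793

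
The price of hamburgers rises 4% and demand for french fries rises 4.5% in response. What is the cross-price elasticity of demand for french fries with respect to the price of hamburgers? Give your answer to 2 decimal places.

ε = (%ΔQ of french fries) / (%ΔP of hamburgers) = (4.5%) / (4%) ≈ 1.13.
Positive cross-price elasticity: substitutes.

1.13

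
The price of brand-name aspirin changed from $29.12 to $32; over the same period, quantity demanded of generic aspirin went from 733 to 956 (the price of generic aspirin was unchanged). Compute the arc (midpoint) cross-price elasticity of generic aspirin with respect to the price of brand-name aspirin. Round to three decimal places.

ΔQ_A = 956 − 733 = 223; ΔP_B = 32 − 29.12 = 2.88.
Midpoints: Q̄_A = 844.5, P̄_B = 30.56.
ε = (ΔQ_A/Q̄_A)/(ΔP_B/P̄_B) = (223/844.5)/(2.88/30.56) ≈ 2.802.
ε > 0: generic aspirin and brand-name aspirin are substitutes.

2.802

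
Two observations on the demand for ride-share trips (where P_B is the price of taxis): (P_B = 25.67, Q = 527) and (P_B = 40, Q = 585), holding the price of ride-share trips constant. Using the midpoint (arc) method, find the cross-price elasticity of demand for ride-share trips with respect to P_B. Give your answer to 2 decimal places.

ΔQ_A = 585 − 527 = 58; ΔP_B = 40 − 25.67 = 14.33.
Midpoints: Q̄_A = 556.0, P̄_B = 32.84.
ε = (ΔQ_A/Q̄_A)/(ΔP_B/P̄_B) = (58/556.0)/(14.33/32.84) ≈ 0.24.
ε > 0: ride-share trips and taxis are substitutes.

0.24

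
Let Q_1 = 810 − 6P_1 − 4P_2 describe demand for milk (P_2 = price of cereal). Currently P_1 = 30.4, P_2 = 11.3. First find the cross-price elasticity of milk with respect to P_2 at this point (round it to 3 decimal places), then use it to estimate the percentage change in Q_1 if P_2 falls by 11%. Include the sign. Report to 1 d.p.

At P_1 = 30.4, P_2 = 11.3: Q_1 = 582.4.
∂Q_1/∂P_2 = -4.
ε = (∂Q_1/∂P_2)(P_2/Q_1) = -4.0000 × 11.3/582.4 ≈ -0.078.
%ΔQ_1 ≈ ε × %ΔP_2 = -0.078 × (-11%) = 0.9%.

0.9%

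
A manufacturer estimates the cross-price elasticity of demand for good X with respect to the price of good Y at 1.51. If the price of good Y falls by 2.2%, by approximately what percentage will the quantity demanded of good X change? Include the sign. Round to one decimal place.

%ΔQ ≈ ε × %ΔP of good Y = 1.51 × (-2.2%) = -3.3%.

-3.3%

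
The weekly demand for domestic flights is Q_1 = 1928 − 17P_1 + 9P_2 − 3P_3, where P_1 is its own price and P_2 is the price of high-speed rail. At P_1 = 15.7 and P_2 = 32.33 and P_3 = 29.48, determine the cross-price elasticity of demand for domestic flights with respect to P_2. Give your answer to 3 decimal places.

At P_1 = 15.7 and P_2 = 32.33 and P_3 = 29.48: Q_1 = 1863.63.
∂Q_1/∂P_2 = 9.
ε = (∂Q_1/∂P_2)(P_2/Q_1) = 9 × (32.33/1863.63) ≈ 0.156.
Since ε > 0, domestic flights and high-speed rail are substitutes.

0.156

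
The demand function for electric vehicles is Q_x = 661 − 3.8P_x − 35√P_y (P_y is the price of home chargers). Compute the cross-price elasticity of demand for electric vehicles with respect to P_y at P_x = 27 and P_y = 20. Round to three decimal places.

At P_x = 27 and P_y = 20: Q_x = 401.875.
∂Q_x/∂P_y = -35/(2√P_y) = -35/(2√20) = -3.9131.
ε = (∂Q_x/∂P_y)(P_y/Q_x) = -3.9131 × (20/401.875) ≈ -0.195.
ε < 0: complements.

-0.195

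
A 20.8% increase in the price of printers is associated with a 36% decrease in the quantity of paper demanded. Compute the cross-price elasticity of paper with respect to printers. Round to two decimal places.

-1.73

ε = (%ΔQ of paper) / (%ΔP of printers) = (-36%) / (20.8%) ≈ -1.73.
Negative cross-price elasticity: complements.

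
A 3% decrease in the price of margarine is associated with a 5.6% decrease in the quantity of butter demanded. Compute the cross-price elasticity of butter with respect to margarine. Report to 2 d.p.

1.87

ε = (%ΔQ of butter) / (%ΔP of margarine) = (-5.6%) / (-3%) ≈ 1.87.
Positive cross-price elasticity: substitutes.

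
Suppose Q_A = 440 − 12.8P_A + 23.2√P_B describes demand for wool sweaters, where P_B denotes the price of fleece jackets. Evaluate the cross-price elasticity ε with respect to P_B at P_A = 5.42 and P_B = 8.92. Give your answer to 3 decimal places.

0.079

At P_A = 5.42 and P_B = 8.92: Q_A = 439.914.
∂Q_A/∂P_B = 23.2/(2√P_B) = 23.2/(2√8.92) = 3.8840.
ε = (∂Q_A/∂P_B)(P_B/Q_A) = 3.8840 × (8.92/439.914) ≈ 0.079.
ε > 0: substitutes.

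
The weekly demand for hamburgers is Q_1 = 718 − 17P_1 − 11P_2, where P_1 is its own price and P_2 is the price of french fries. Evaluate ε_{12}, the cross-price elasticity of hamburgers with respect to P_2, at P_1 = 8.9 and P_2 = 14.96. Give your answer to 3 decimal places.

-0.409

At P_1 = 8.9 and P_2 = 14.96: Q_1 = 402.14.
∂Q_1/∂P_2 = -11.
ε = (∂Q_1/∂P_2)(P_2/Q_1) = -11 × (14.96/402.14) ≈ -0.409.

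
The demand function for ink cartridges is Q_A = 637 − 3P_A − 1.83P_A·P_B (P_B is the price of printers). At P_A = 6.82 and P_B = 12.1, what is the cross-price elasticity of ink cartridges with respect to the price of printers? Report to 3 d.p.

-0.324

At P_A = 6.82 and P_B = 12.1: Q_A = 465.525.
∂Q_A/∂P_B = -1.83P_A = -1.83(6.82) = -12.4806.
ε = (∂Q_A/∂P_B)(P_B/Q_A) = -12.4806 × (12.1/465.525) ≈ -0.324.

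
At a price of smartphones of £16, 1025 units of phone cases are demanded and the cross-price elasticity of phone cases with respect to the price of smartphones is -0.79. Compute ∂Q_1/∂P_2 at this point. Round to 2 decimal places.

-50.61

ε = (∂Q_1/∂P_2)·(P_2/Q_1) ⇒ ∂Q_1/∂P_2 = ε·Q_1/P_2 = -0.79 × 1025/16 ≈ -50.61.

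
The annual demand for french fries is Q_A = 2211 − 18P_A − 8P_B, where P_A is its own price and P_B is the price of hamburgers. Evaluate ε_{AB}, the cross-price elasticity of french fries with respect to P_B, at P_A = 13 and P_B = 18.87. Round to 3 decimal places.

At P_A = 13 and P_B = 18.87: Q_A = 1826.04.
∂Q_A/∂P_B = -8.
ε = (∂Q_A/∂P_B)(P_B/Q_A) = -8 × (18.87/1826.04) ≈ -0.083.
Since ε < 0, french fries and hamburgers are complements.

-0.083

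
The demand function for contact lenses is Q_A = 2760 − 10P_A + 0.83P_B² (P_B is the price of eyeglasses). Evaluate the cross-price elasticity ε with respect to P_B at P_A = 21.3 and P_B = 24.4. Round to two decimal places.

0.32

At P_A = 21.3 and P_B = 24.4: Q_A = 3041.149.
∂Q_A/∂P_B = 1.66P_B = 1.66(24.4) = 40.5040.
ε = (∂Q_A/∂P_B)(P_B/Q_A) = 40.5040 × (24.4/3041.149) ≈ 0.32.
ε > 0: substitutes.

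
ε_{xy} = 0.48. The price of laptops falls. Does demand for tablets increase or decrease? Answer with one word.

decrease

ε > 0 and the price of laptops falls, so the quantity of tablets moves in the same direction: it decreases.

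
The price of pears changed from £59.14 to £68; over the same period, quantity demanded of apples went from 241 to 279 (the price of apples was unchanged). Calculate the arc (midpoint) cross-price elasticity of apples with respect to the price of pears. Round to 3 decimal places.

1.049

ΔQ_A = 279 − 241 = 38; ΔP_B = 68 − 59.14 = 8.86.
Midpoints: Q̄_A = 260.0, P̄_B = 63.57.
ε = (ΔQ_A/Q̄_A)/(ΔP_B/P̄_B) = (38/260.0)/(8.86/63.57) ≈ 1.049.
ε > 0: apples and pears are substitutes.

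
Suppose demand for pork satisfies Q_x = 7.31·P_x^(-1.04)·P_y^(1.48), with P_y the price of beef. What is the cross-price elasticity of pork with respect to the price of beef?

In a log-linear (constant-elasticity) demand function, the coefficient on the exponent of P_y is the cross-price elasticity.
ε = 1.48. Positive, so pork and beef are substitutes.

1.48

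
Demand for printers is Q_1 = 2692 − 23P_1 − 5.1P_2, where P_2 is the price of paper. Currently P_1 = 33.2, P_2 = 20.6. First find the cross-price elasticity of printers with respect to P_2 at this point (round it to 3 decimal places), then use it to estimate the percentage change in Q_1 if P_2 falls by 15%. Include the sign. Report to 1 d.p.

At P_1 = 33.2, P_2 = 20.6: Q_1 = 1823.34.
∂Q_1/∂P_2 = -5.1.
ε = (∂Q_1/∂P_2)(P_2/Q_1) = -5.1000 × 20.6/1823.34 ≈ -0.058.
%ΔQ_1 ≈ ε × %ΔP_2 = -0.058 × (-15%) = 0.9%.

0.9%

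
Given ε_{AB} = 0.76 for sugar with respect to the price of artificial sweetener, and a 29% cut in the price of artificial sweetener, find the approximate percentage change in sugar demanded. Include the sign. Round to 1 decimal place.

%ΔQ ≈ ε × %ΔP of artificial sweetener = 0.76 × (-29%) = -22.0%.

-22.0%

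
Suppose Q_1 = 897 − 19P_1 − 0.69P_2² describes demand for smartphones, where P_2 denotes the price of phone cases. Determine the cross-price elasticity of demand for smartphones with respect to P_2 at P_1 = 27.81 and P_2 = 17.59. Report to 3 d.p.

-2.753

At P_1 = 27.81 and P_2 = 17.59: Q_1 = 155.118.
∂Q_1/∂P_2 = -1.38P_2 = -1.38(17.59) = -24.2742.
ε = (∂Q_1/∂P_2)(P_2/Q_1) = -24.2742 × (17.59/155.118) ≈ -2.753.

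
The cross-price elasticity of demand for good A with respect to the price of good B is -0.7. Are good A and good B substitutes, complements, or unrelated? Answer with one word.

ε = -0.7 < 0, so a higher price of good B lowers demand for good A: complements.

complements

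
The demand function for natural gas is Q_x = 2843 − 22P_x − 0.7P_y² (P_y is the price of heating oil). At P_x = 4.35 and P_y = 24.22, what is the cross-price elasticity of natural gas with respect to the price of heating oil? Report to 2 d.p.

-0.35

At P_x = 4.35 and P_y = 24.22: Q_x = 2336.674.
∂Q_x/∂P_y = -1.4P_y = -1.4(24.22) = -33.9080.
ε = (∂Q_x/∂P_y)(P_y/Q_x) = -33.9080 × (24.22/2336.674) ≈ -0.35.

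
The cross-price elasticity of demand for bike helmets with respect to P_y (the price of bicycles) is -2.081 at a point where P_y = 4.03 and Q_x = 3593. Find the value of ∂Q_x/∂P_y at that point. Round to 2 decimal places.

-1855.34

ε = (∂Q_x/∂P_y)·(P_y/Q_x) ⇒ ∂Q_x/∂P_y = ε·Q_x/P_y = -2.081 × 3593/4.03 ≈ -1855.34.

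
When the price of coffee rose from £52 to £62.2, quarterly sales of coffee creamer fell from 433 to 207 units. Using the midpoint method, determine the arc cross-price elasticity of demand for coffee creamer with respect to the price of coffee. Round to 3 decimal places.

ΔQ_A = 207 − 433 = -226; ΔP_B = 62.2 − 52 = 10.2.
Midpoints: Q̄_A = 320.0, P̄_B = 57.10.
ε = (ΔQ_A/Q̄_A)/(ΔP_B/P̄_B) = (-226/320.0)/(10.2/57.10) ≈ -3.954.

-3.954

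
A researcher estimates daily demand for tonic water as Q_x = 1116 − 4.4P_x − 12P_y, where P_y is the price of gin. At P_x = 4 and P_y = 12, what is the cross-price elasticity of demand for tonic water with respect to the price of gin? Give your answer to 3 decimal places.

At P_x = 4 and P_y = 12: Q_x = 954.4.
∂Q_x/∂P_y = -12.
ε = (∂Q_x/∂P_y)(P_y/Q_x) = -12 × (12/954.4) ≈ -0.151.

-0.151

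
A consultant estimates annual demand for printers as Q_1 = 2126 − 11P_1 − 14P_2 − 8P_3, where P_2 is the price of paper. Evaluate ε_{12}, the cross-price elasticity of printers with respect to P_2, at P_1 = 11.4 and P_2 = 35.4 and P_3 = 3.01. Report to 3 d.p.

-0.335

At P_1 = 11.4 and P_2 = 35.4 and P_3 = 3.01: Q_1 = 1480.92.
∂Q_1/∂P_2 = -14.
ε = (∂Q_1/∂P_2)(P_2/Q_1) = -14 × (35.4/1480.92) ≈ -0.335.
Since ε < 0, printers and paper are complements.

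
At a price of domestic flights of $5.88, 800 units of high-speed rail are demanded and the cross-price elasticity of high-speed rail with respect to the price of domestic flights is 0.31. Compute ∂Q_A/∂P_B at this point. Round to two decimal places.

42.18

ε = (∂Q_A/∂P_B)·(P_B/Q_A) ⇒ ∂Q_A/∂P_B = ε·Q_A/P_B = 0.31 × 800/5.88 ≈ 42.18.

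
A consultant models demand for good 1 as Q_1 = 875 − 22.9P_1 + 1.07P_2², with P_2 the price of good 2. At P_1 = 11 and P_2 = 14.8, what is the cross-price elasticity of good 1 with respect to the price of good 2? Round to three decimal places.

At P_1 = 11 and P_2 = 14.8: Q_1 = 857.473.
∂Q_1/∂P_2 = 2.14P_2 = 2.14(14.8) = 31.6720.
ε = (∂Q_1/∂P_2)(P_2/Q_1) = 31.6720 × (14.8/857.473) ≈ 0.547.
ε > 0: substitutes.

0.547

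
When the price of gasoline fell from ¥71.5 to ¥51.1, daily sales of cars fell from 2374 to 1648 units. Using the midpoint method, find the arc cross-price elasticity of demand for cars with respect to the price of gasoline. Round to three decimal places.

ΔQ_A = 1648 − 2374 = -726; ΔP_B = 51.1 − 71.5 = -20.4.
Midpoints: Q̄_A = 2011.0, P̄_B = 61.30.
ε = (ΔQ_A/Q̄_A)/(ΔP_B/P̄_B) = (-726/2011.0)/(-20.4/61.30) ≈ 1.085.

1.085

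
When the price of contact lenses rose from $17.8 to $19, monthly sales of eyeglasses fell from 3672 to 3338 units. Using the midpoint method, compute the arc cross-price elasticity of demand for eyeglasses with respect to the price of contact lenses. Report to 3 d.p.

ΔQ_A = 3338 − 3672 = -334; ΔP_B = 19 − 17.8 = 1.2.
Midpoints: Q̄_A = 3505.0, P̄_B = 18.40.
ε = (ΔQ_A/Q̄_A)/(ΔP_B/P̄_B) = (-334/3505.0)/(1.2/18.40) ≈ -1.461.

-1.461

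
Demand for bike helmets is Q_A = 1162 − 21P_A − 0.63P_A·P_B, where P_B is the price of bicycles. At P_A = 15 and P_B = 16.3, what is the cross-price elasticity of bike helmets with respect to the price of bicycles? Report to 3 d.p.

-0.222

At P_A = 15 and P_B = 16.3: Q_A = 692.965.
∂Q_A/∂P_B = -0.63P_A = -0.63(15) = -9.4500.
ε = (∂Q_A/∂P_B)(P_B/Q_A) = -9.4500 × (16.3/692.965) ≈ -0.222.
ε < 0: complements.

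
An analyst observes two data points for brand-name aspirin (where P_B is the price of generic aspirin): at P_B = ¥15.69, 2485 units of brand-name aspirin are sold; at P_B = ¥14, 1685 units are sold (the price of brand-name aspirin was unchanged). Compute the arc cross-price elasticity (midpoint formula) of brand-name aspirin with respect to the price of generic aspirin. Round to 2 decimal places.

3.37

ΔQ_A = 1685 − 2485 = -800; ΔP_B = 14 − 15.69 = -1.69.
Midpoints: Q̄_A = 2085.0, P̄_B = 14.84.
ε = (ΔQ_A/Q̄_A)/(ΔP_B/P̄_B) = (-800/2085.0)/(-1.69/14.84) ≈ 3.37.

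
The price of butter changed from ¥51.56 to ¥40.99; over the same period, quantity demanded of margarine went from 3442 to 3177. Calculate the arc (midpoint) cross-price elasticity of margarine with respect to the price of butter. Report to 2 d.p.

0.35

ΔQ_A = 3177 − 3442 = -265; ΔP_B = 40.99 − 51.56 = -10.57.
Midpoints: Q̄_A = 3309.5, P̄_B = 46.28.
ε = (ΔQ_A/Q̄_A)/(ΔP_B/P̄_B) = (-265/3309.5)/(-10.57/46.28) ≈ 0.35.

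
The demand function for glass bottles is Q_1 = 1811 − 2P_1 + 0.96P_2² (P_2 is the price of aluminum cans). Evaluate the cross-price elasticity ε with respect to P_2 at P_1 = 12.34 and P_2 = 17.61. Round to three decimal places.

0.286

At P_1 = 12.34 and P_2 = 17.61: Q_1 = 2084.028.
∂Q_1/∂P_2 = 1.92P_2 = 1.92(17.61) = 33.8112.
ε = (∂Q_1/∂P_2)(P_2/Q_1) = 33.8112 × (17.61/2084.028) ≈ 0.286.
ε > 0: substitutes.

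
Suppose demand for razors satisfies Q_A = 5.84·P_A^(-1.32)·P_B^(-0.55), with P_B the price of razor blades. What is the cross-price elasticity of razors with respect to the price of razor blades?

In a log-linear (constant-elasticity) demand function, the coefficient on the exponent of P_B is the cross-price elasticity.
ε = -0.55. Negative, so razors and razor blades are complements.

-0.55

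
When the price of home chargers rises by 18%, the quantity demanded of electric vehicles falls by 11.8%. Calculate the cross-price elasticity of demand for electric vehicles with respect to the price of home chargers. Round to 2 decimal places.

-0.66

ε = (%ΔQ of electric vehicles) / (%ΔP of home chargers) = (-11.8%) / (18%) ≈ -0.66.
Negative cross-price elasticity: complements.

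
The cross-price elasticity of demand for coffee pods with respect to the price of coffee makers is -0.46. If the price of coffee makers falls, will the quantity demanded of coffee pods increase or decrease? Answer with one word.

increase

ε < 0 and the price of coffee makers falls, so the quantity of coffee pods moves in the opposite direction: it increases.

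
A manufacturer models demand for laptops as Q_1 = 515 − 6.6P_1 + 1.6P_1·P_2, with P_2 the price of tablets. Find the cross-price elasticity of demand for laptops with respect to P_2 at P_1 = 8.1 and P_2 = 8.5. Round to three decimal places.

0.193

At P_1 = 8.1 and P_2 = 8.5: Q_1 = 571.7.
∂Q_1/∂P_2 = 1.6P_1 = 1.6(8.1) = 12.9600.
ε = (∂Q_1/∂P_2)(P_2/Q_1) = 12.9600 × (8.5/571.7) ≈ 0.193.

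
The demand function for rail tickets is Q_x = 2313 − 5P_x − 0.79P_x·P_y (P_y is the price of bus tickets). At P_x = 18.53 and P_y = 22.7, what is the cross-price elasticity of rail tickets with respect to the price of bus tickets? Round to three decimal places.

-0.176

At P_x = 18.53 and P_y = 22.7: Q_x = 1888.052.
∂Q_x/∂P_y = -0.79P_x = -0.79(18.53) = -14.6387.
ε = (∂Q_x/∂P_y)(P_y/Q_x) = -14.6387 × (22.7/1888.052) ≈ -0.176.
ε < 0: complements.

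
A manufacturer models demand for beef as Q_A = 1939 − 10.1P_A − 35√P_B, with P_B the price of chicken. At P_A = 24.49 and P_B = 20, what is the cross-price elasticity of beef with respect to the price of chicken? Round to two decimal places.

At P_A = 24.49 and P_B = 20: Q_A = 1535.126.
∂Q_A/∂P_B = -35/(2√P_B) = -35/(2√20) = -3.9131.
ε = (∂Q_A/∂P_B)(P_B/Q_A) = -3.9131 × (20/1535.126) ≈ -0.05.

-0.05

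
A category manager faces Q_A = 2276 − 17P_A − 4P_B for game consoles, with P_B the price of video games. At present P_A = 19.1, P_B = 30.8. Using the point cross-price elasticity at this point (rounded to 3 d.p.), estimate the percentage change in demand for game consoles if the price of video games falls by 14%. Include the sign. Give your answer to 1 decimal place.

At P_A = 19.1, P_B = 30.8: Q_A = 1828.1.
∂Q_A/∂P_B = -4.
ε = (∂Q_A/∂P_B)(P_B/Q_A) = -4.0000 × 30.8/1828.1 ≈ -0.067.
%ΔQ_A ≈ ε × %ΔP_B = -0.067 × (-14%) = 0.9%.

0.9%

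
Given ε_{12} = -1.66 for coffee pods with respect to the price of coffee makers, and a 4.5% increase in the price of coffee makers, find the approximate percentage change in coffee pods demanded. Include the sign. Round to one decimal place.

%ΔQ ≈ ε × %ΔP of coffee makers = -1.66 × (4.5%) = -7.5%.

-7.5%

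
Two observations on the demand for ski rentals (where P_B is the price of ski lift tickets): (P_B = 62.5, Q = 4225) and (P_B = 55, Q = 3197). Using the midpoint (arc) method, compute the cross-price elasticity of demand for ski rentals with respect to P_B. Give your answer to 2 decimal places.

2.17

ΔQ_A = 3197 − 4225 = -1028; ΔP_B = 55 − 62.5 = -7.5.
Midpoints: Q̄_A = 3711.0, P̄_B = 58.75.
ε = (ΔQ_A/Q̄_A)/(ΔP_B/P̄_B) = (-1028/3711.0)/(-7.5/58.75) ≈ 2.17.
ε > 0: ski rentals and ski lift tickets are substitutes.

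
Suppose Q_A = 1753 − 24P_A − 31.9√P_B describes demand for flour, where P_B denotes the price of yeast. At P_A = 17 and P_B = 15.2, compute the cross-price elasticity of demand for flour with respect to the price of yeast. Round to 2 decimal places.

-0.05

At P_A = 17 and P_B = 15.2: Q_A = 1220.631.
∂Q_A/∂P_B = -31.9/(2√P_B) = -31.9/(2√15.2) = -4.0911.
ε = (∂Q_A/∂P_B)(P_B/Q_A) = -4.0911 × (15.2/1220.631) ≈ -0.05.
ε < 0: complements.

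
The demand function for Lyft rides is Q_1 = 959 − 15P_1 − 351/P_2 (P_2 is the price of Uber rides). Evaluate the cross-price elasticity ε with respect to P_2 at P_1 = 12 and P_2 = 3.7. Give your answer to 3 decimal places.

At P_1 = 12 and P_2 = 3.7: Q_1 = 684.135.
∂Q_1/∂P_2 = 351/P_2² = 25.6392.
ε = (∂Q_1/∂P_2)(P_2/Q_1) = 25.6392 × (3.7/684.135) ≈ 0.139.
ε > 0: substitutes.

0.139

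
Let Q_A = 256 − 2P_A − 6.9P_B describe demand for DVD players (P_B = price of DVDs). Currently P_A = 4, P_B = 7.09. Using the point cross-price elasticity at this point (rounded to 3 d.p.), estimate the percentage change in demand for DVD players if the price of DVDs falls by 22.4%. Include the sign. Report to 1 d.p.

At P_A = 4, P_B = 7.09: Q_A = 199.079.
∂Q_A/∂P_B = -6.9.
ε = (∂Q_A/∂P_B)(P_B/Q_A) = -6.9000 × 7.09/199.079 ≈ -0.246.
%ΔQ_A ≈ ε × %ΔP_B = -0.246 × (-22.4%) = 5.5%.

5.5%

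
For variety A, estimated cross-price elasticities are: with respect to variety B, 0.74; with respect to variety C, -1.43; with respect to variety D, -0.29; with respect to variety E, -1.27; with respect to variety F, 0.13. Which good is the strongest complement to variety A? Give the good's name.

Complements have ε < 0. The most negative value is -1.43 (variety C).

variety C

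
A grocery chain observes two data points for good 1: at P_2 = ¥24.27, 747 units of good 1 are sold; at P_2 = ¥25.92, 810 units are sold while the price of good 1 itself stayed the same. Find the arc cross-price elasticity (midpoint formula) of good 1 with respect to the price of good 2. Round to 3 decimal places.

ΔQ_1 = 810 − 747 = 63; ΔP_2 = 25.92 − 24.27 = 1.65.
Midpoints: Q̄_1 = 778.5, P̄_2 = 25.09.
ε = (ΔQ_1/Q̄_1)/(ΔP_2/P̄_2) = (63/778.5)/(1.65/25.09) ≈ 1.231.
ε > 0: good 1 and good 2 are substitutes.

1.231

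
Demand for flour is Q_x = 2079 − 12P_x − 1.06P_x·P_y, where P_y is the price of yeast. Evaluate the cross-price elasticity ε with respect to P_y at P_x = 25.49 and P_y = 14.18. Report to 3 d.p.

-0.276

At P_x = 25.49 and P_y = 14.18: Q_x = 1389.985.
∂Q_x/∂P_y = -1.06P_x = -1.06(25.49) = -27.0194.
ε = (∂Q_x/∂P_y)(P_y/Q_x) = -27.0194 × (14.18/1389.985) ≈ -0.276.
ε < 0: complements.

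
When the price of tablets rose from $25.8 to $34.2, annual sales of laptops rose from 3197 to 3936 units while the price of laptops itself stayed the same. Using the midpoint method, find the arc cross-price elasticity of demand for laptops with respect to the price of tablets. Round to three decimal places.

0.740

ΔQ_A = 3936 − 3197 = 739; ΔP_B = 34.2 − 25.8 = 8.4.
Midpoints: Q̄_A = 3566.5, P̄_B = 30.00.
ε = (ΔQ_A/Q̄_A)/(ΔP_B/P̄_B) = (739/3566.5)/(8.4/30.00) ≈ 0.740.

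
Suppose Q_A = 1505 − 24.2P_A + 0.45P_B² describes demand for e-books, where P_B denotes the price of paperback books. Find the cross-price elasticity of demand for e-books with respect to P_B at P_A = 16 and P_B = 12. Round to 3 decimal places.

At P_A = 16 and P_B = 12: Q_A = 1182.6.
∂Q_A/∂P_B = 0.9P_B = 0.9(12) = 10.8000.
ε = (∂Q_A/∂P_B)(P_B/Q_A) = 10.8000 × (12/1182.6) ≈ 0.110.
ε > 0: substitutes.

0.110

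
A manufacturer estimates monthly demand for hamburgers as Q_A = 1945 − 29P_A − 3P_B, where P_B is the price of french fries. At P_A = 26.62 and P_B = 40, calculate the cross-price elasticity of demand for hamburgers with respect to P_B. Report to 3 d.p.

At P_A = 26.62 and P_B = 40: Q_A = 1053.02.
∂Q_A/∂P_B = -3.
ε = (∂Q_A/∂P_B)(P_B/Q_A) = -3 × (40/1053.02) ≈ -0.114.

-0.114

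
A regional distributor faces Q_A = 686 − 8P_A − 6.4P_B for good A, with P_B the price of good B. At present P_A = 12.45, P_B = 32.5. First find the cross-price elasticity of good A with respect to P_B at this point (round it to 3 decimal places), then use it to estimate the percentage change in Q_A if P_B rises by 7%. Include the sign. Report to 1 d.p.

-3.9%

At P_A = 12.45, P_B = 32.5: Q_A = 378.4.
∂Q_A/∂P_B = -6.4.
ε = (∂Q_A/∂P_B)(P_B/Q_A) = -6.4000 × 32.5/378.4 ≈ -0.550.
%ΔQ_A ≈ ε × %ΔP_B = -0.550 × (7%) = -3.9%.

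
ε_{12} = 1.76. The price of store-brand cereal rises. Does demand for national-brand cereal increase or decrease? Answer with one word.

ε > 0 and the price of store-brand cereal rises, so the quantity of national-brand cereal moves in the same direction: it increases.

increase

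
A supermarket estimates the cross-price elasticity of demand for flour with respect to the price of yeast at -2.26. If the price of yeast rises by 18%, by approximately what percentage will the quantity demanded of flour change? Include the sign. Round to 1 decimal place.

-40.7%

%ΔQ ≈ ε × %ΔP of yeast = -2.26 × (18%) = -40.7%.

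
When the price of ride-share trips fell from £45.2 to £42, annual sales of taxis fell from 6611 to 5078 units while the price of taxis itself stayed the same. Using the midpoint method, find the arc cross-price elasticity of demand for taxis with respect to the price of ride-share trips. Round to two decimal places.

3.57

ΔQ_A = 5078 − 6611 = -1533; ΔP_B = 42 − 45.2 = -3.2.
Midpoints: Q̄_A = 5844.5, P̄_B = 43.60.
ε = (ΔQ_A/Q̄_A)/(ΔP_B/P̄_B) = (-1533/5844.5)/(-3.2/43.60) ≈ 3.57.
ε > 0: taxis and ride-share trips are substitutes.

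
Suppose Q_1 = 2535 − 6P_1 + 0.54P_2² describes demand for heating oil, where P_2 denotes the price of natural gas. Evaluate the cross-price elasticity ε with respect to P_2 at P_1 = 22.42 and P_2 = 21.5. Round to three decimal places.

At P_1 = 22.42 and P_2 = 21.5: Q_1 = 2650.095.
∂Q_1/∂P_2 = 1.08P_2 = 1.08(21.5) = 23.2200.
ε = (∂Q_1/∂P_2)(P_2/Q_1) = 23.2200 × (21.5/2650.095) ≈ 0.188.
ε > 0: substitutes.

0.188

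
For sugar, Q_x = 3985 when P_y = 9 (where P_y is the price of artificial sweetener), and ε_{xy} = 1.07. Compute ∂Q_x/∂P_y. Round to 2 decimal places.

473.77

ε = (∂Q_x/∂P_y)·(P_y/Q_x) ⇒ ∂Q_x/∂P_y = ε·Q_x/P_y = 1.07 × 3985/9 ≈ 473.77.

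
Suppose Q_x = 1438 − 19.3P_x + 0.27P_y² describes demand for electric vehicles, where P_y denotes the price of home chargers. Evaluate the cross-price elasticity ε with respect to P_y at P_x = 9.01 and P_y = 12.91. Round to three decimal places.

At P_x = 9.01 and P_y = 12.91: Q_x = 1309.107.
∂Q_x/∂P_y = 0.54P_y = 0.54(12.91) = 6.9714.
ε = (∂Q_x/∂P_y)(P_y/Q_x) = 6.9714 × (12.91/1309.107) ≈ 0.069.
ε > 0: substitutes.

0.069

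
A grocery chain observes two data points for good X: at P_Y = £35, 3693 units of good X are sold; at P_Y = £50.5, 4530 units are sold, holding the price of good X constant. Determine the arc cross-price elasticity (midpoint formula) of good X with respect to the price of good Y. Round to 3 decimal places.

0.561

ΔQ_X = 4530 − 3693 = 837; ΔP_Y = 50.5 − 35 = 15.5.
Midpoints: Q̄_X = 4111.5, P̄_Y = 42.75.
ε = (ΔQ_X/Q̄_X)/(ΔP_Y/P̄_Y) = (837/4111.5)/(15.5/42.75) ≈ 0.561.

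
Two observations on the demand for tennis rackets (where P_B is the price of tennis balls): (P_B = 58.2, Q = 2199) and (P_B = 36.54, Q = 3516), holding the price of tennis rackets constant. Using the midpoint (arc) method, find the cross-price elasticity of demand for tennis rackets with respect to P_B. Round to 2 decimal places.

ΔQ_A = 3516 − 2199 = 1317; ΔP_B = 36.54 − 58.2 = -21.66.
Midpoints: Q̄_A = 2857.5, P̄_B = 47.37.
ε = (ΔQ_A/Q̄_A)/(ΔP_B/P̄_B) = (1317/2857.5)/(-21.66/47.37) ≈ -1.01.
ε < 0: tennis rackets and tennis balls are complements.

-1.01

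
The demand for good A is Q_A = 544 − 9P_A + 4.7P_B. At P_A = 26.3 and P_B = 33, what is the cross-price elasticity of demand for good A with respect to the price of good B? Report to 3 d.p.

At P_A = 26.3 and P_B = 33: Q_A = 462.4.
∂Q_A/∂P_B = 4.7.
ε = (∂Q_A/∂P_B)(P_B/Q_A) = 4.7 × (33/462.4) ≈ 0.335.

0.335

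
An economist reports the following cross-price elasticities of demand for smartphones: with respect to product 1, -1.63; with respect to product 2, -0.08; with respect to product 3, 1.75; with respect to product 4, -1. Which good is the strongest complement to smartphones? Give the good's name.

product 1

Complements have ε < 0. The most negative value is -1.63 (product 1).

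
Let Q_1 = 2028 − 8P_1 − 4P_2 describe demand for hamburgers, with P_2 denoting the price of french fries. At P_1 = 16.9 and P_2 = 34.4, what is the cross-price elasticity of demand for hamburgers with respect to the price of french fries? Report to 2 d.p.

At P_1 = 16.9 and P_2 = 34.4: Q_1 = 1755.2.
∂Q_1/∂P_2 = -4.
ε = (∂Q_1/∂P_2)(P_2/Q_1) = -4 × (34.4/1755.2) ≈ -0.08.

-0.08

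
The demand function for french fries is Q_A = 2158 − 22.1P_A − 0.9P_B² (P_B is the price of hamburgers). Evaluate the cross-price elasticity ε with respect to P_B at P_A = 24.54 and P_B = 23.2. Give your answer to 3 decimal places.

-0.856

At P_A = 24.54 and P_B = 23.2: Q_A = 1131.25.
∂Q_A/∂P_B = -1.8P_B = -1.8(23.2) = -41.7600.
ε = (∂Q_A/∂P_B)(P_B/Q_A) = -41.7600 × (23.2/1131.25) ≈ -0.856.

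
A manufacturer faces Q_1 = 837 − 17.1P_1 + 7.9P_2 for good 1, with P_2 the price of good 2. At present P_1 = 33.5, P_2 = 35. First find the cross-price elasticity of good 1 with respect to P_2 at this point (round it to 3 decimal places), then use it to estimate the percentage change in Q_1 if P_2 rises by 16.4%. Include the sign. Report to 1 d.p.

At P_1 = 33.5, P_2 = 35: Q_1 = 540.65.
∂Q_1/∂P_2 = 7.9.
ε = (∂Q_1/∂P_2)(P_2/Q_1) = 7.9000 × 35/540.65 ≈ 0.511.
%ΔQ_1 ≈ ε × %ΔP_2 = 0.511 × (16.4%) = 8.4%.

8.4%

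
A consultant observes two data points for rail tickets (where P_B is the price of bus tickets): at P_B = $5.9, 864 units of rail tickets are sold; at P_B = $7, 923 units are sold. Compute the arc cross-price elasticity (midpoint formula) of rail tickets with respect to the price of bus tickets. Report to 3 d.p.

0.387

ΔQ_A = 923 − 864 = 59; ΔP_B = 7 − 5.9 = 1.1.
Midpoints: Q̄_A = 893.5, P̄_B = 6.45.
ε = (ΔQ_A/Q̄_A)/(ΔP_B/P̄_B) = (59/893.5)/(1.1/6.45) ≈ 0.387.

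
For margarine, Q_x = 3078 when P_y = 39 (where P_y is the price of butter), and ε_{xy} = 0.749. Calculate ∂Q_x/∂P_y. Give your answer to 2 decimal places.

ε = (∂Q_x/∂P_y)·(P_y/Q_x) ⇒ ∂Q_x/∂P_y = ε·Q_x/P_y = 0.749 × 3078/39 ≈ 59.11.

59.11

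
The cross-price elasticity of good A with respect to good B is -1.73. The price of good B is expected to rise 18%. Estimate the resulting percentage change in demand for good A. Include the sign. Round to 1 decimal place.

%ΔQ ≈ ε × %ΔP of good B = -1.73 × (18%) = -31.1%.

-31.1%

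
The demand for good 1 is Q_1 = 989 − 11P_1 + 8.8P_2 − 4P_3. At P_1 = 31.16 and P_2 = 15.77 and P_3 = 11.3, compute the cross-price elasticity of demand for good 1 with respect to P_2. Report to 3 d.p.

0.188

At P_1 = 31.16 and P_2 = 15.77 and P_3 = 11.3: Q_1 = 739.816.
∂Q_1/∂P_2 = 8.8.
ε = (∂Q_1/∂P_2)(P_2/Q_1) = 8.8 × (15.77/739.816) ≈ 0.188.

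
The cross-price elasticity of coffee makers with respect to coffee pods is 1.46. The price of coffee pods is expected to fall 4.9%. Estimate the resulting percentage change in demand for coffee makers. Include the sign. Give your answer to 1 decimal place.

%ΔQ ≈ ε × %ΔP of coffee pods = 1.46 × (-4.9%) = -7.2%.

-7.2%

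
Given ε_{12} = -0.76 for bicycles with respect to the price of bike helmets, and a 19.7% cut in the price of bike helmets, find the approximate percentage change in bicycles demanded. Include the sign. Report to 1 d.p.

%ΔQ ≈ ε × %ΔP of bike helmets = -0.76 × (-19.7%) = 15.0%.
Demand for bicycles rises by about 15.0%.

15.0%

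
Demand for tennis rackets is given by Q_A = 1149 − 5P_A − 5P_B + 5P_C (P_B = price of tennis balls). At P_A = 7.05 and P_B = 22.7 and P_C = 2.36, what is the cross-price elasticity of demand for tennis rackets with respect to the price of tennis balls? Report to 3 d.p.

At P_A = 7.05 and P_B = 22.7 and P_C = 2.36: Q_A = 1012.05.
∂Q_A/∂P_B = -5.
ε = (∂Q_A/∂P_B)(P_B/Q_A) = -5 × (22.7/1012.05) ≈ -0.112.

-0.112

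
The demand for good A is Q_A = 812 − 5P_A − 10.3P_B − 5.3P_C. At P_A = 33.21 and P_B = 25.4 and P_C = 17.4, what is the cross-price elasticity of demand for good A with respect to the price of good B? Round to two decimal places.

At P_A = 33.21 and P_B = 25.4 and P_C = 17.4: Q_A = 292.11.
∂Q_A/∂P_B = -10.3.
ε = (∂Q_A/∂P_B)(P_B/Q_A) = -10.3 × (25.4/292.11) ≈ -0.90.
Since ε < 0, good A and good B are complements.

-0.90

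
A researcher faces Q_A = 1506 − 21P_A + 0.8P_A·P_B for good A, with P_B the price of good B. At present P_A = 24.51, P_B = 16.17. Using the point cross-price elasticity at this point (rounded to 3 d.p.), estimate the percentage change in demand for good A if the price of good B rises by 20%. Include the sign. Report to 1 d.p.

4.8%

At P_A = 24.51, P_B = 16.17: Q_A = 1308.351.
∂Q_A/∂P_B = 0.8P_A = 19.6080.
ε = (∂Q_A/∂P_B)(P_B/Q_A) = 19.6080 × 16.17/1308.351 ≈ 0.242.
%ΔQ_A ≈ ε × %ΔP_B = 0.242 × (20%) = 4.8%.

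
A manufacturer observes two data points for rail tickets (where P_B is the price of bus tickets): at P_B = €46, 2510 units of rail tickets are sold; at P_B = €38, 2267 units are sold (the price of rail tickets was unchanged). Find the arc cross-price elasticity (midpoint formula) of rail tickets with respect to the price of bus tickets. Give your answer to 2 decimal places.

ΔQ_A = 2267 − 2510 = -243; ΔP_B = 38 − 46 = -8.
Midpoints: Q̄_A = 2388.5, P̄_B = 42.00.
ε = (ΔQ_A/Q̄_A)/(ΔP_B/P̄_B) = (-243/2388.5)/(-8/42.00) ≈ 0.53.
ε > 0: rail tickets and bus tickets are substitutes.

0.53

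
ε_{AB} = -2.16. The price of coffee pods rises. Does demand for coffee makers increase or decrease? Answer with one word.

decrease

ε < 0 and the price of coffee pods rises, so the quantity of coffee makers moves in the opposite direction: it decreases.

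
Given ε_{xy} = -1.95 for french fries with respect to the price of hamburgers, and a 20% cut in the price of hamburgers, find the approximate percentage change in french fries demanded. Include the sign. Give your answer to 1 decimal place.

%ΔQ ≈ ε × %ΔP of hamburgers = -1.95 × (-20%) = 39.0%.
Demand for french fries rises by about 39.0%.

39.0%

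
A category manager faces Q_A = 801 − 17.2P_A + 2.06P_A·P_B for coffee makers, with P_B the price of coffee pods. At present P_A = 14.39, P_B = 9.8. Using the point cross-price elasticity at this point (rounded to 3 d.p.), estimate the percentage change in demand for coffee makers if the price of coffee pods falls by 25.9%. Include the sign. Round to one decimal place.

-8.9%

At P_A = 14.39, P_B = 9.8: Q_A = 843.997.
∂Q_A/∂P_B = 2.06P_A = 29.6434.
ε = (∂Q_A/∂P_B)(P_B/Q_A) = 29.6434 × 9.8/843.997 ≈ 0.344.
%ΔQ_A ≈ ε × %ΔP_B = 0.344 × (-25.9%) = -8.9%.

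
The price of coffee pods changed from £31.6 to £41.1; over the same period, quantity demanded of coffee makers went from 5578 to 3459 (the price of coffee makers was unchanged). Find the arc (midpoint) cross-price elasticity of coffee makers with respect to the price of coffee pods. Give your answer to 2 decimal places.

ΔQ_A = 3459 − 5578 = -2119; ΔP_B = 41.1 − 31.6 = 9.5.
Midpoints: Q̄_A = 4518.5, P̄_B = 36.35.
ε = (ΔQ_A/Q̄_A)/(ΔP_B/P̄_B) = (-2119/4518.5)/(9.5/36.35) ≈ -1.79.
ε < 0: coffee makers and coffee pods are complements.

-1.79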